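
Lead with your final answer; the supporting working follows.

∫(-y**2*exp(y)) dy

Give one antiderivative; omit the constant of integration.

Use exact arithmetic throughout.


The answer is -y**2*exp(y) + 2*y*exp(y) - 2*exp(y).
Step 1. Integrate ∫(-y**2*exp(y)) dy by parts with u = y**2, dv = (-exp(y)) dy, so v = -exp(y): now -y**2*exp(y) + ∫(2*y*exp(y)) dy.
Step 2. Integrate ∫(2*y*exp(y)) dy by parts with u = y, dv = (2*exp(y)) dy, so v = 2*exp(y): now -y**2*exp(y) + 2*y*exp(y) + ∫(-2*exp(y)) dy.
Step 3. Evaluate the standard form: now -y**2*exp(y) + 2*y*exp(y) - 2*exp(y).
Answer: -y**2*exp(y) + 2*y*exp(y) - 2*exp(y).


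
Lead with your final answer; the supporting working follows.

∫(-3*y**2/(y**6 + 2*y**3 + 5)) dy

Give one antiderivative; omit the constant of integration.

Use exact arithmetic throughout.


The answer is -atan(y**3/2 + 1/2)/2.
Step 1. Substitute u = y**3 + 1, turning ∫(-3*y**2/(y**6 + 2*y**3 + 5)) dy into ∫(-1/(u**2 + 4)) du: now ∫(-1/(u**2 + 4)) du.
Step 2. Evaluate the standard form: now -atan(u/2)/2.
Step 3. Substitute back u = y**3 + 1: now -atan(y**3/2 + 1/2)/2.
Answer: -atan(y**3/2 + 1/2)/2.


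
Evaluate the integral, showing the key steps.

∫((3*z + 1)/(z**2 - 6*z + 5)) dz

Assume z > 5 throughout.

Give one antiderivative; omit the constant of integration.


Step 1. Decompose ∫((3*z + 1)/(z**2 - 6*z + 5)) dz by partial fractions, (3*z + 1)/(z**2 - 6*z + 5) = -1/(z - 1) + 4/(z - 5): now ∫(4/(z - 5)) dz + ∫(-1/(z - 1)) dz.
Step 2. Evaluate the standard form [assuming z > 5]: now 4*log(z - 5) + ∫(-1/(z - 1)) dz.
Step 3. Evaluate the standard form [assuming z > 1]: now 4*log(z - 5) - log(z - 1).
Answer: 4*log(z - 5) - log(z - 1).


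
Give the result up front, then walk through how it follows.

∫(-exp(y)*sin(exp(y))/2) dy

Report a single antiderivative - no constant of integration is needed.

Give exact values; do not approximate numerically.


The answer is cos(exp(y))/2.
Step 1. Substitute u = exp(y), turning ∫(-exp(y)*sin(exp(y))/2) dy into ∫(-sin(u)/2) du: now ∫(-sin(u)/2) du.
Step 2. Evaluate the standard form: now cos(u)/2.
Step 3. Substitute back u = exp(y): now cos(exp(y))/2.
Answer: cos(exp(y))/2.


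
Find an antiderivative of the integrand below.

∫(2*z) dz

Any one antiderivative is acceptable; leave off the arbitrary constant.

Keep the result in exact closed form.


Answer: z**2.


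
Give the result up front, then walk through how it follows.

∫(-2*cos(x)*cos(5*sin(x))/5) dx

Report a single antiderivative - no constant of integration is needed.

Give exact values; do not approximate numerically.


The answer is -2*sin(5*sin(x))/25.
Step 1. Substitute u = sin(x), turning ∫(-2*cos(x)*cos(5*sin(x))/5) dx into ∫(-2*cos(5*u)/5) du: now ∫(-2*cos(5*u)/5) du.
Step 2. Evaluate the standard form: now -2*sin(5*u)/25.
Step 3. Substitute back u = sin(x): now -2*sin(5*sin(x))/25.
Answer: -2*sin(5*sin(x))/25.


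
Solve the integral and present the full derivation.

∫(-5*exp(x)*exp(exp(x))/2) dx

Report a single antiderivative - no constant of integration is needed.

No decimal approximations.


Step 1. Substitute u = exp(x), turning ∫(-5*exp(x)*exp(exp(x))/2) dx into ∫(-5*exp(u)/2) du: now ∫(-5*exp(u)/2) du.
Step 2. Evaluate the standard form: now -5*exp(u)/2.
Step 3. Substitute back u = exp(x): now -5*exp(exp(x))/2.
Answer: -5*exp(exp(x))/2.


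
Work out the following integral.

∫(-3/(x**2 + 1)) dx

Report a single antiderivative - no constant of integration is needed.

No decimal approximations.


Answer: -3*atan(x).


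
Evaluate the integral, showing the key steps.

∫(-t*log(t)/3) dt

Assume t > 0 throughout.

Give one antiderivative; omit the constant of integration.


Step 1. Integrate ∫(-t*log(t)/3) dt by parts with u = log(t), dv = (-t/3) dt, so v = -t**2/6 [assuming t > 0]: now -t**2*log(t)/6 + ∫(t/6) dt.
Step 2. Evaluate the standard form: now -t**2*log(t)/6 + t**2/12.
Answer: -t**2*log(t)/6 + t**2/12.


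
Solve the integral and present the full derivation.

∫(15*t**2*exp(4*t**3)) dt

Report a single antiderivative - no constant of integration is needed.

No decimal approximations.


Step 1. Substitute u = t**3, turning ∫(15*t**2*exp(4*t**3)) dt into ∫(5*exp(4*u)) du: now ∫(5*exp(4*u)) du.
Step 2. Evaluate the standard form: now 5*exp(4*u)/4.
Step 3. Substitute back u = t**3: now 5*exp(4*t**3)/4.
Answer: 5*exp(4*t**3)/4.


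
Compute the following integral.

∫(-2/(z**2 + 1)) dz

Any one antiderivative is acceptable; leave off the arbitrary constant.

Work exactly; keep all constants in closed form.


Answer: -2*atan(z).


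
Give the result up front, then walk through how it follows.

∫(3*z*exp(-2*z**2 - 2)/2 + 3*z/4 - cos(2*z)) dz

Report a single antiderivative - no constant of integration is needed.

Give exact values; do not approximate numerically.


The answer is 3*z**2/8 - 3*exp(-2*z**2 - 2)/8 - sin(2*z)/2.
Step 1. Rewrite: now ∫(3*z/4) dz + ∫(3*z*exp(-2*z**2 - 2)/2) dz + ∫(-cos(2*z)) dz.
Step 2. Evaluate the standard form: now 3*z**2/8 + ∫(3*z*exp(-2*z**2 - 2)/2) dz + ∫(-cos(2*z)) dz.
Step 3. Evaluate the standard form: now 3*z**2/8 - sin(2*z)/2 + ∫(3*z*exp(-2*z**2 - 2)/2) dz.
Step 4. Substitute u = z**2 + 1, turning ∫(3*z*exp(-2*z**2 - 2)/2) dz into ∫(3*exp(-2*u)/4) du: now 3*z**2/8 - sin(2*z)/2 + ∫(3*exp(-2*u)/4) du.
Step 5. Evaluate the standard form: now 3*z**2/8 - sin(2*z)/2 - 3*exp(-2*u)/8.
Step 6. Substitute back u = z**2 + 1: now 3*z**2/8 - 3*exp(-2*z**2 - 2)/8 - sin(2*z)/2.
Answer: 3*z**2/8 - 3*exp(-2*z**2 - 2)/8 - sin(2*z)/2.


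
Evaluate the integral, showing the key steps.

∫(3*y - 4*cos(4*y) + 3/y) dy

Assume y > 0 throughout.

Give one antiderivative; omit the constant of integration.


Step 1. Rewrite: now ∫(3/y) dy + ∫(3*y) dy + ∫(-4*cos(4*y)) dy.
Step 2. Evaluate the standard form: now 3*y**2/2 + ∫(3/y) dy + ∫(-4*cos(4*y)) dy.
Step 3. Evaluate the standard form [assuming y > 0]: now 3*y**2/2 + 3*log(y) + ∫(-4*cos(4*y)) dy.
Step 4. Evaluate the standard form: now 3*y**2/2 + 3*log(y) - sin(4*y).
Answer: 3*y**2/2 + 3*log(y) - sin(4*y).


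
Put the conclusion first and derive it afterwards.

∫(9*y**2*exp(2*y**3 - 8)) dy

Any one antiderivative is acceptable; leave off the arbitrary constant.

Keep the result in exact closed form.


The answer is 3*exp(2*y**3 - 8)/2.
Step 1. Substitute u = y**3 - 4, turning ∫(9*y**2*exp(2*y**3 - 8)) dy into ∫(3*exp(2*u)) du: now ∫(3*exp(2*u)) du.
Step 2. Evaluate the standard form: now 3*exp(2*u)/2.
Step 3. Substitute back u = y**3 - 4: now 3*exp(2*y**3 - 8)/2.
Answer: 3*exp(2*y**3 - 8)/2.


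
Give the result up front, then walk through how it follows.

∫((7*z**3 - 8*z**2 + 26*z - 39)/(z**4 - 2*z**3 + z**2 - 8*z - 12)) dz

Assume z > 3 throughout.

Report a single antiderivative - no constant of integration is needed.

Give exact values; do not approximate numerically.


The answer is 3*log(z - 3) + 4*log(z + 1) + atan(z/2)/2.
Step 1. Decompose ∫((7*z**3 - 8*z**2 + 26*z - 39)/(z**4 - 2*z**3 + z**2 - 8*z - 12)) dz by partial fractions, (7*z**3 - 8*z**2 + 26*z - 39)/(z**4 - 2*z**3 + z**2 - 8*z - 12) = 1/(z**2 + 4) + 4/(z + 1) + 3/(z - 3): now ∫(3/(z - 3)) dz + ∫(4/(z + 1)) dz + ∫(1/(z**2 + 4)) dz.
Step 2. Evaluate the standard form [assuming z > -1]: now 4*log(z + 1) + ∫(3/(z - 3)) dz + ∫(1/(z**2 + 4)) dz.
Step 3. Evaluate the standard form [assuming z > 3]: now 3*log(z - 3) + 4*log(z + 1) + ∫(1/(z**2 + 4)) dz.
Step 4. Evaluate the standard form: now 3*log(z - 3) + 4*log(z + 1) + atan(z/2)/2.
Answer: 3*log(z - 3) + 4*log(z + 1) + atan(z/2)/2.


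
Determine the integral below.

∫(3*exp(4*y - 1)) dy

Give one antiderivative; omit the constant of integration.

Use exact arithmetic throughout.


Answer: 3*exp(4*y - 1)/4.


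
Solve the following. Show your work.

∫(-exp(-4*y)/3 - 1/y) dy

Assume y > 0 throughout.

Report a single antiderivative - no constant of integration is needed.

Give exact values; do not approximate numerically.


Step 1. Rewrite: now ∫(-1/y) dy + ∫(-exp(-4*y)/3) dy.
Step 2. Evaluate the standard form [assuming y > 0]: now -log(y) + ∫(-exp(-4*y)/3) dy.
Step 3. Evaluate the standard form: now -log(y) + exp(-4*y)/12.
Answer: -log(y) + exp(-4*y)/12.


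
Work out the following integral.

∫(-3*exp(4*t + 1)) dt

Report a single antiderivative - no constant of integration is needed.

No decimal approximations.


Answer: -3*exp(4*t + 1)/4.


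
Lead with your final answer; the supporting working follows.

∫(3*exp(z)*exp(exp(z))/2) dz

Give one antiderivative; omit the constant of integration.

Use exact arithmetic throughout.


The answer is 3*exp(exp(z))/2.
Step 1. Substitute u = exp(z), turning ∫(3*exp(z)*exp(exp(z))/2) dz into ∫(3*exp(u)/2) du: now ∫(3*exp(u)/2) du.
Step 2. Evaluate the standard form: now 3*exp(u)/2.
Step 3. Substitute back u = exp(z): now 3*exp(exp(z))/2.
Answer: 3*exp(exp(z))/2.


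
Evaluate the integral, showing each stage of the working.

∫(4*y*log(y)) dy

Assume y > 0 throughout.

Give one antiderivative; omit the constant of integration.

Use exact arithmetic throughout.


Step 1. Integrate ∫(4*y*log(y)) dy by parts with u = log(y), dv = (4*y) dy, so v = 2*y**2 [assuming y > 0]: now 2*y**2*log(y) + ∫(-2*y) dy.
Step 2. Evaluate the standard form: now 2*y**2*log(y) - y**2.
Answer: 2*y**2*log(y) - y**2.


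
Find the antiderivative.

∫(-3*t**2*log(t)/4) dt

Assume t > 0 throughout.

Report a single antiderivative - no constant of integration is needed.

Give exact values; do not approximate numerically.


Answer: -t**3*log(t)/4 + t**3/12.


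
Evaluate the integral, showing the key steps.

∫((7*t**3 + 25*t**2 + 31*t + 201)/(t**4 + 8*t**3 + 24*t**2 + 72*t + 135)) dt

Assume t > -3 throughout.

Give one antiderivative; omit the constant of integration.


Step 1. Decompose ∫((7*t**3 + 25*t**2 + 31*t + 201)/(t**4 + 8*t**3 + 24*t**2 + 72*t + 135)) dt by partial fractions, (7*t**3 + 25*t**2 + 31*t + 201)/(t**4 + 8*t**3 + 24*t**2 + 72*t + 135) = -4/(t**2 + 9) + 3/(t + 5) + 4/(t + 3): now ∫(4/(t + 3)) dt + ∫(3/(t + 5)) dt + ∫(-4/(t**2 + 9)) dt.
Step 2. Evaluate the standard form [assuming t > -5]: now 3*log(t + 5) + ∫(4/(t + 3)) dt + ∫(-4/(t**2 + 9)) dt.
Step 3. Evaluate the standard form [assuming t > -3]: now 4*log(t + 3) + 3*log(t + 5) + ∫(-4/(t**2 + 9)) dt.
Step 4. Evaluate the standard form: now 4*log(t + 3) + 3*log(t + 5) - 4*atan(t/3)/3.
Answer: 4*log(t + 3) + 3*log(t + 5) - 4*atan(t/3)/3.


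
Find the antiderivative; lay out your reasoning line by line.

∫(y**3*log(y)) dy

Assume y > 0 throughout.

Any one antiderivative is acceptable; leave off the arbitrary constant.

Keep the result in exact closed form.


Step 1. Integrate ∫(y**3*log(y)) dy by parts with u = log(y), dv = (y**3) dy, so v = y**4/4 [assuming y > 0]: now y**4*log(y)/4 + ∫(-y**3/4) dy.
Step 2. Evaluate the standard form: now y**4*log(y)/4 - y**4/16.
Answer: y**4*log(y)/4 - y**4/16.


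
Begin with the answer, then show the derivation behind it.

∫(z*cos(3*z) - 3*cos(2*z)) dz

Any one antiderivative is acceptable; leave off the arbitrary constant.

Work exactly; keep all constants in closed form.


The answer is z*sin(3*z)/3 - 3*sin(2*z)/2 + cos(3*z)/9.
Step 1. Rewrite: now ∫(z*cos(3*z)) dz + ∫(-3*cos(2*z)) dz.
Step 2. Evaluate the standard form: now -3*sin(2*z)/2 + ∫(z*cos(3*z)) dz.
Step 3. Integrate ∫(z*cos(3*z)) dz by parts with u = z, dv = (cos(3*z)) dz, so v = sin(3*z)/3: now z*sin(3*z)/3 - 3*sin(2*z)/2 + ∫(-sin(3*z)/3) dz.
Step 4. Evaluate the standard form: now z*sin(3*z)/3 - 3*sin(2*z)/2 + cos(3*z)/9.
Answer: z*sin(3*z)/3 - 3*sin(2*z)/2 + cos(3*z)/9.


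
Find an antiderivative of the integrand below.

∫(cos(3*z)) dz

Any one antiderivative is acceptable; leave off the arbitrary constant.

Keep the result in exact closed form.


Answer: sin(3*z)/3.


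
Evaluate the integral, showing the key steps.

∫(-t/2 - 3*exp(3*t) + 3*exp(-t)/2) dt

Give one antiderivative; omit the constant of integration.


Step 1. Rewrite: now ∫(-t/2) dt + ∫(3*exp(-t)/2) dt + ∫(-3*exp(3*t)) dt.
Step 2. Evaluate the standard form: now -exp(3*t) + ∫(-t/2) dt + ∫(3*exp(-t)/2) dt.
Step 3. Evaluate the standard form: now -t**2/4 - exp(3*t) + ∫(3*exp(-t)/2) dt.
Step 4. Evaluate the standard form: now -t**2/4 - exp(3*t) - 3*exp(-t)/2.
Answer: -t**2/4 - exp(3*t) - 3*exp(-t)/2.


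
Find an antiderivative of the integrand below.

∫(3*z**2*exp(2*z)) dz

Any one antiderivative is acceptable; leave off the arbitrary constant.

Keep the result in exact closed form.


Answer: 3*z**2*exp(2*z)/2 - 3*z*exp(2*z)/2 + 3*exp(2*z)/4.


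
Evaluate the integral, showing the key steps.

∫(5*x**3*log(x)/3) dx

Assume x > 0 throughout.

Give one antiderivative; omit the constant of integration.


Step 1. Integrate ∫(5*x**3*log(x)/3) dx by parts with u = log(x), dv = (5*x**3/3) dx, so v = 5*x**4/12 [assuming x > 0]: now 5*x**4*log(x)/12 + ∫(-5*x**3/12) dx.
Step 2. Evaluate the standard form: now 5*x**4*log(x)/12 - 5*x**4/48.
Answer: 5*x**4*log(x)/12 - 5*x**4/48.


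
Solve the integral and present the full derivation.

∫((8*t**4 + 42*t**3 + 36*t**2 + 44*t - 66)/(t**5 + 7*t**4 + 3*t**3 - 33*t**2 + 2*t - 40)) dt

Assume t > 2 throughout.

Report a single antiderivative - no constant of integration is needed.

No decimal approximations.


Step 1. Decompose ∫((8*t**4 + 42*t**3 + 36*t**2 + 44*t - 66)/(t**5 + 7*t**4 + 3*t**3 - 33*t**2 + 2*t - 40)) dt by partial fractions, (8*t**4 + 42*t**3 + 36*t**2 + 44*t - 66)/(t**5 + 7*t**4 + 3*t**3 - 33*t**2 + 2*t - 40) = 2/(t**2 + 1) + 2/(t + 5) + 3/(t + 4) + 3/(t - 2): now ∫(3/(t - 2)) dt + ∫(3/(t + 4)) dt + ∫(2/(t + 5)) dt + ∫(2/(t**2 + 1)) dt.
Step 2. Evaluate the standard form [assuming t > -5]: now 2*log(t + 5) + ∫(3/(t - 2)) dt + ∫(3/(t + 4)) dt + ∫(2/(t**2 + 1)) dt.
Step 3. Evaluate the standard form [assuming t > 2]: now 3*log(t - 2) + 2*log(t + 5) + ∫(3/(t + 4)) dt + ∫(2/(t**2 + 1)) dt.
Step 4. Evaluate the standard form [assuming t > -4]: now 3*log(t - 2) + 3*log(t + 4) + 2*log(t + 5) + ∫(2/(t**2 + 1)) dt.
Step 5. Evaluate the standard form: now 3*log(t - 2) + 3*log(t + 4) + 2*log(t + 5) + 2*atan(t).
Answer: 3*log(t - 2) + 3*log(t + 4) + 2*log(t + 5) + 2*atan(t).


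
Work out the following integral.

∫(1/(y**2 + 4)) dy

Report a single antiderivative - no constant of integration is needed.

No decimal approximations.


Answer: atan(y/2)/2.


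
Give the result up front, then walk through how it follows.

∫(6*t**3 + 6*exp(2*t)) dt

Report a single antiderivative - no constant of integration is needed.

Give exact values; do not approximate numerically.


The answer is 3*t**4/2 + 3*exp(2*t).
Step 1. Rewrite: now ∫(6*t**3) dt + ∫(6*exp(2*t)) dt.
Step 2. Evaluate the standard form: now 3*exp(2*t) + ∫(6*t**3) dt.
Step 3. Evaluate the standard form: now 3*t**4/2 + 3*exp(2*t).
Answer: 3*t**4/2 + 3*exp(2*t).


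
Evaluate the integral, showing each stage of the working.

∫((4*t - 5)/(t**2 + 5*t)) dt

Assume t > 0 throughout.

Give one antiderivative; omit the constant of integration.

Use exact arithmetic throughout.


Step 1. Decompose ∫((4*t - 5)/(t**2 + 5*t)) dt by partial fractions, (4*t - 5)/(t**2 + 5*t) = 5/(t + 5) - 1/t: now ∫(-1/t) dt + ∫(5/(t + 5)) dt.
Step 2. Evaluate the standard form [assuming t > -5]: now 5*log(t + 5) + ∫(-1/t) dt.
Step 3. Evaluate the standard form [assuming t > 0]: now -log(t) + 5*log(t + 5).
Answer: -log(t) + 5*log(t + 5).


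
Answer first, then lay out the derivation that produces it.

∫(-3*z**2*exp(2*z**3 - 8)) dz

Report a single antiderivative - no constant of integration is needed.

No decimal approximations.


The answer is -exp(2*z**3 - 8)/2.
Step 1. Substitute u = z**3 - 4, turning ∫(-3*z**2*exp(2*z**3 - 8)) dz into ∫(-exp(2*u)) du: now ∫(-exp(2*u)) du.
Step 2. Evaluate the standard form: now -exp(2*u)/2.
Step 3. Substitute back u = z**3 - 4: now -exp(2*z**3 - 8)/2.
Answer: -exp(2*z**3 - 8)/2.


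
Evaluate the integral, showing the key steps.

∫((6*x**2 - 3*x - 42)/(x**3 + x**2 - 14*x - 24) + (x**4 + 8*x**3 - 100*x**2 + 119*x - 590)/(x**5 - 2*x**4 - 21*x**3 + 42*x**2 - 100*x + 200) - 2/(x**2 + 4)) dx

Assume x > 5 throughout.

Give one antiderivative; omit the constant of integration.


Step 1. Rewrite: now ∫((6*x**2 - 3*x - 42)/(x**3 + x**2 - 14*x - 24)) dx + ∫((x**4 + 8*x**3 - 100*x**2 + 119*x - 590)/(x**5 - 2*x**4 - 21*x**3 + 42*x**2 - 100*x + 200)) dx + ∫(-2/(x**2 + 4)) dx.
Step 2. Evaluate the standard form: now -atan(x/2) + ∫((6*x**2 - 3*x - 42)/(x**3 + x**2 - 14*x - 24)) dx + ∫((x**4 + 8*x**3 - 100*x**2 + 119*x - 590)/(x**5 - 2*x**4 - 21*x**3 + 42*x**2 - 100*x + 200)) dx.
Step 3. Decompose ∫((x**4 + 8*x**3 - 100*x**2 + 119*x - 590)/(x**5 - 2*x**4 - 21*x**3 + 42*x**2 - 100*x + 200)) dx by partial fractions, (x**4 + 8*x**3 - 100*x**2 + 119*x - 590)/(x**5 - 2*x**4 - 21*x**3 + 42*x**2 - 100*x + 200) = -3/(x**2 + 4) - 2/(x + 5) + 4/(x - 2) - 1/(x - 5): now -atan(x/2) + ∫((6*x**2 - 3*x - 42)/(x**3 + x**2 - 14*x - 24)) dx + ∫(-1/(x - 5)) dx + ∫(4/(x - 2)) dx + ∫(-2/(x + 5)) dx + ∫(-3/(x**2 + 4)) dx.
Step 4. Evaluate the standard form [assuming x > -5]: now -2*log(x + 5) - atan(x/2) + ∫((6*x**2 - 3*x - 42)/(x**3 + x**2 - 14*x - 24)) dx + ∫(-1/(x - 5)) dx + ∫(4/(x - 2)) dx + ∫(-3/(x**2 + 4)) dx.
Step 5. Evaluate the standard form [assuming x > 2]: now 4*log(x - 2) - 2*log(x + 5) - atan(x/2) + ∫((6*x**2 - 3*x - 42)/(x**3 + x**2 - 14*x - 24)) dx + ∫(-1/(x - 5)) dx + ∫(-3/(x**2 + 4)) dx.
Step 6. Evaluate the standard form [assuming x > 5]: now -log(x - 5) + 4*log(x - 2) - 2*log(x + 5) - atan(x/2) + ∫((6*x**2 - 3*x - 42)/(x**3 + x**2 - 14*x - 24)) dx + ∫(-3/(x**2 + 4)) dx.
Step 7. Evaluate the standard form: now -log(x - 5) + 4*log(x - 2) - 2*log(x + 5) - 5*atan(x/2)/2 + ∫((6*x**2 - 3*x - 42)/(x**3 + x**2 - 14*x - 24)) dx.
Step 8. Decompose ∫((6*x**2 - 3*x - 42)/(x**3 + x**2 - 14*x - 24)) dx by partial fractions, (6*x**2 - 3*x - 42)/(x**3 + x**2 - 14*x - 24) = 3/(x + 3) + 2/(x + 2) + 1/(x - 4): now -log(x - 5) + 4*log(x - 2) - 2*log(x + 5) - 5*atan(x/2)/2 + ∫(1/(x - 4)) dx + ∫(2/(x + 2)) dx + ∫(3/(x + 3)) dx.
Step 9. Evaluate the standard form [assuming x > -2]: now -log(x - 5) + 4*log(x - 2) + 2*log(x + 2) - 2*log(x + 5) - 5*atan(x/2)/2 + ∫(1/(x - 4)) dx + ∫(3/(x + 3)) dx.
Step 10. Evaluate the standard form [assuming x > 4]: now -log(x - 5) + log(x - 4) + 4*log(x - 2) + 2*log(x + 2) - 2*log(x + 5) - 5*atan(x/2)/2 + ∫(3/(x + 3)) dx.
Step 11. Evaluate the standard form [assuming x > -3]: now -log(x - 5) + log(x - 4) + 4*log(x - 2) + 2*log(x + 2) + 3*log(x + 3) - 2*log(x + 5) - 5*atan(x/2)/2.
Answer: -log(x - 5) + log(x - 4) + 4*log(x - 2) + 2*log(x + 2) + 3*log(x + 3) - 2*log(x + 5) - 5*atan(x/2)/2.


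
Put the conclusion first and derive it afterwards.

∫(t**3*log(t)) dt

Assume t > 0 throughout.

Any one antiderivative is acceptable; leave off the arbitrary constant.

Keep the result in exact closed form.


The answer is t**4*log(t)/4 - t**4/16.
Step 1. Integrate ∫(t**3*log(t)) dt by parts with u = log(t), dv = (t**3) dt, so v = t**4/4 [assuming t > 0]: now t**4*log(t)/4 + ∫(-t**3/4) dt.
Step 2. Evaluate the standard form: now t**4*log(t)/4 - t**4/16.
Answer: t**4*log(t)/4 - t**4/16.


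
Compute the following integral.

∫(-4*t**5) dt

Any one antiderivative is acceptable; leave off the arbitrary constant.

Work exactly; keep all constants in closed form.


Answer: -2*t**6/3.


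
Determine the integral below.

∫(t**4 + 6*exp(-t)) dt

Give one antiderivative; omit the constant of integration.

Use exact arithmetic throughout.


Answer: t**5/5 - 6*exp(-t).


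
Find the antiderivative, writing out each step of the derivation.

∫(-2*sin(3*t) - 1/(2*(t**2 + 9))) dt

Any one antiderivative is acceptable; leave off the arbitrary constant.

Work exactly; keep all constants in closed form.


Step 1. Rewrite: now ∫(-1/(2*(t**2 + 9))) dt + ∫(-2*sin(3*t)) dt.
Step 2. Evaluate the standard form: now 2*cos(3*t)/3 + ∫(-1/(2*(t**2 + 9))) dt.
Step 3. Evaluate the standard form: now 2*cos(3*t)/3 - atan(t/3)/6.
Answer: 2*cos(3*t)/3 - atan(t/3)/6.


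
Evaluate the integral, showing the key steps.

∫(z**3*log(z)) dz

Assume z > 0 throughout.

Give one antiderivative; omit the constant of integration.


Step 1. Integrate ∫(z**3*log(z)) dz by parts with u = log(z), dv = (z**3) dz, so v = z**4/4 [assuming z > 0]: now z**4*log(z)/4 + ∫(-z**3/4) dz.
Step 2. Evaluate the standard form: now z**4*log(z)/4 - z**4/16.
Answer: z**4*log(z)/4 - z**4/16.


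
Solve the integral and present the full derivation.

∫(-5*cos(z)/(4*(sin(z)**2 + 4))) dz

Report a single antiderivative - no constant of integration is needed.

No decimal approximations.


Step 1. Substitute u = sin(z), turning ∫(-5*cos(z)/(4*(sin(z)**2 + 4))) dz into ∫(-5/(4*(u**2 + 4))) du: now ∫(-5/(4*(u**2 + 4))) du.
Step 2. Evaluate the standard form: now -5*atan(u/2)/8.
Step 3. Substitute back u = sin(z): now -5*atan(sin(z)/2)/8.
Answer: -5*atan(sin(z)/2)/8.


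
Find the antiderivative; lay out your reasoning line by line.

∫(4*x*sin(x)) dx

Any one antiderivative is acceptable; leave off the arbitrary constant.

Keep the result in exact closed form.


Step 1. Integrate ∫(4*x*sin(x)) dx by parts with u = x, dv = (4*sin(x)) dx, so v = -4*cos(x): now -4*x*cos(x) + ∫(4*cos(x)) dx.
Step 2. Evaluate the standard form: now -4*x*cos(x) + 4*sin(x).
Answer: -4*x*cos(x) + 4*sin(x).


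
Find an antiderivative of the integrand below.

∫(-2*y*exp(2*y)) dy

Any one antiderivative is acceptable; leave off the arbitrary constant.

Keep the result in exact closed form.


Answer: -y*exp(2*y) + exp(2*y)/2.


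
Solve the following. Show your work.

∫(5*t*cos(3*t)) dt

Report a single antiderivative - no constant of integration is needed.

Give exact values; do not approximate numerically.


Step 1. Integrate ∫(5*t*cos(3*t)) dt by parts with u = t, dv = (5*cos(3*t)) dt, so v = 5*sin(3*t)/3: now 5*t*sin(3*t)/3 + ∫(-5*sin(3*t)/3) dt.
Step 2. Evaluate the standard form: now 5*t*sin(3*t)/3 + 5*cos(3*t)/9.
Answer: 5*t*sin(3*t)/3 + 5*cos(3*t)/9.


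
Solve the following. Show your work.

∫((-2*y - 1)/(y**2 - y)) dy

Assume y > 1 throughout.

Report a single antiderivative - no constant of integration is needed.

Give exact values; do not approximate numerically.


Step 1. Decompose ∫((-2*y - 1)/(y**2 - y)) dy by partial fractions, (-2*y - 1)/(y**2 - y) = -3/(y - 1) + 1/y: now ∫(1/y) dy + ∫(-3/(y - 1)) dy.
Step 2. Evaluate the standard form [assuming y > 1]: now -3*log(y - 1) + ∫(1/y) dy.
Step 3. Evaluate the standard form [assuming y > 0]: now log(y) - 3*log(y - 1).
Answer: log(y) - 3*log(y - 1).


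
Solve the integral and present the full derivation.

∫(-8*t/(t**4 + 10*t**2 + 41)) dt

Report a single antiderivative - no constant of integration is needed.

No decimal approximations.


Step 1. Substitute u = t**2 + 5, turning ∫(-8*t/(t**4 + 10*t**2 + 41)) dt into ∫(-4/(u**2 + 16)) du: now ∫(-4/(u**2 + 16)) du.
Step 2. Evaluate the standard form: now -atan(u/4).
Step 3. Substitute back u = t**2 + 5: now -atan(t**2/4 + 5/4).
Answer: -atan(t**2/4 + 5/4).


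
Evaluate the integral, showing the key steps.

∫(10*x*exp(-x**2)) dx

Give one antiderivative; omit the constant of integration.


Step 1. Substitute u = x**2, turning ∫(10*x*exp(-x**2)) dx into ∫(5*exp(-u)) du: now ∫(5*exp(-u)) du.
Step 2. Evaluate the standard form: now -5*exp(-u).
Step 3. Substitute back u = x**2: now -5*exp(-x**2).
Answer: -5*exp(-x**2).


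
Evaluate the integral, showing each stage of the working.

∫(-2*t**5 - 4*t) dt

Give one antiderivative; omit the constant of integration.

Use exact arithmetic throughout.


Step 1. Rewrite: now ∫(-4*t) dt + ∫(-2*t**5) dt.
Step 2. Evaluate the standard form: now -2*t**2 + ∫(-2*t**5) dt.
Step 3. Evaluate the standard form: now -t**6/3 - 2*t**2.
Answer: -t**6/3 - 2*t**2.


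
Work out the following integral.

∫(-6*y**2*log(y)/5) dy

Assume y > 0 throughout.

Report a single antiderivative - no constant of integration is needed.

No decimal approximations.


Answer: -2*y**3*log(y)/5 + 2*y**3/15.


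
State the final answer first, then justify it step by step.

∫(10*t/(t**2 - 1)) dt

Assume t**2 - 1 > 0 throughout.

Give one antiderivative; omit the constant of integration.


The answer is 5*log(t**2 - 1).
Step 1. Substitute u = t**2 - 1, turning ∫(10*t/(t**2 - 1)) dt into ∫(5/u) du: now ∫(5/u) du.
Step 2. Evaluate the standard form [assuming u > 0]: now 5*log(u).
Step 3. Substitute back u = t**2 - 1: now 5*log(t**2 - 1).
Answer: 5*log(t**2 - 1).


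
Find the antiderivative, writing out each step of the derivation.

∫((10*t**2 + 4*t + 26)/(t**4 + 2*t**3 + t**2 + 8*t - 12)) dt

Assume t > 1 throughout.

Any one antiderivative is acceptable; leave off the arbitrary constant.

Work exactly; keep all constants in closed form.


Step 1. Decompose ∫((10*t**2 + 4*t + 26)/(t**4 + 2*t**3 + t**2 + 8*t - 12)) dt by partial fractions, (10*t**2 + 4*t + 26)/(t**4 + 2*t**3 + t**2 + 8*t - 12) = 2/(t**2 + 4) - 2/(t + 3) + 2/(t - 1): now ∫(2/(t - 1)) dt + ∫(-2/(t + 3)) dt + ∫(2/(t**2 + 4)) dt.
Step 2. Evaluate the standard form [assuming t > 1]: now 2*log(t - 1) + ∫(-2/(t + 3)) dt + ∫(2/(t**2 + 4)) dt.
Step 3. Evaluate the standard form [assuming t > -3]: now 2*log(t - 1) - 2*log(t + 3) + ∫(2/(t**2 + 4)) dt.
Step 4. Evaluate the standard form: now 2*log(t - 1) - 2*log(t + 3) + atan(t/2).
Answer: 2*log(t - 1) - 2*log(t + 3) + atan(t/2).


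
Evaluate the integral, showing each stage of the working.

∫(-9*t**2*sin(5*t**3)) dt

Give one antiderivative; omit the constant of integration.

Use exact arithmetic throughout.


Step 1. Substitute u = t**3, turning ∫(-9*t**2*sin(5*t**3)) dt into ∫(-3*sin(5*u)) du: now ∫(-3*sin(5*u)) du.
Step 2. Evaluate the standard form: now 3*cos(5*u)/5.
Step 3. Substitute back u = t**3: now 3*cos(5*t**3)/5.
Answer: 3*cos(5*t**3)/5.


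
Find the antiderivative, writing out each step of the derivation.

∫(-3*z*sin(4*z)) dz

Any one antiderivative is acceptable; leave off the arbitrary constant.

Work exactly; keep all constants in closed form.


Step 1. Integrate ∫(-3*z*sin(4*z)) dz by parts with u = z, dv = (-3*sin(4*z)) dz, so v = 3*cos(4*z)/4: now 3*z*cos(4*z)/4 + ∫(-3*cos(4*z)/4) dz.
Step 2. Evaluate the standard form: now 3*z*cos(4*z)/4 - 3*sin(4*z)/16.
Answer: 3*z*cos(4*z)/4 - 3*sin(4*z)/16.


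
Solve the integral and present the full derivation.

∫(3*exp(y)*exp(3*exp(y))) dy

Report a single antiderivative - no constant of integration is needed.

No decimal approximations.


Step 1. Substitute u = exp(y), turning ∫(3*exp(y)*exp(3*exp(y))) dy into ∫(3*exp(3*u)) du: now ∫(3*exp(3*u)) du.
Step 2. Evaluate the standard form: now exp(3*u).
Step 3. Substitute back u = exp(y): now exp(3*exp(y)).
Answer: exp(3*exp(y)).


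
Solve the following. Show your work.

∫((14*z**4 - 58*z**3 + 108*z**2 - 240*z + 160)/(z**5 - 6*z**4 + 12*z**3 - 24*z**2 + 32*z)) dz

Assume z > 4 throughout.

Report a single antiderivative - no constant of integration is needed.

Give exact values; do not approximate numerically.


Step 1. Decompose ∫((14*z**4 - 58*z**3 + 108*z**2 - 240*z + 160)/(z**5 - 6*z**4 + 12*z**3 - 24*z**2 + 32*z)) dz by partial fractions, (14*z**4 - 58*z**3 + 108*z**2 - 240*z + 160)/(z**5 - 6*z**4 + 12*z**3 - 24*z**2 + 32*z) = -2/(z**2 + 4) + 4/(z - 2) + 5/(z - 4) + 5/z: now ∫(5/z) dz + ∫(5/(z - 4)) dz + ∫(4/(z - 2)) dz + ∫(-2/(z**2 + 4)) dz.
Step 2. Evaluate the standard form [assuming z > 2]: now 4*log(z - 2) + ∫(5/z) dz + ∫(5/(z - 4)) dz + ∫(-2/(z**2 + 4)) dz.
Step 3. Evaluate the standard form [assuming z > 0]: now 5*log(z) + 4*log(z - 2) + ∫(5/(z - 4)) dz + ∫(-2/(z**2 + 4)) dz.
Step 4. Evaluate the standard form [assuming z > 4]: now 5*log(z) + 5*log(z - 4) + 4*log(z - 2) + ∫(-2/(z**2 + 4)) dz.
Step 5. Evaluate the standard form: now 5*log(z) + 5*log(z - 4) + 4*log(z - 2) - atan(z/2).
Answer: 5*log(z) + 5*log(z - 4) + 4*log(z - 2) - atan(z/2).


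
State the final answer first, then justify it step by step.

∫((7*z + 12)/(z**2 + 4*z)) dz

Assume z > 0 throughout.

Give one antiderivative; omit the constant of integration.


The answer is 3*log(z) + 4*log(z + 4).
Step 1. Decompose ∫((7*z + 12)/(z**2 + 4*z)) dz by partial fractions, (7*z + 12)/(z**2 + 4*z) = 4/(z + 4) + 3/z: now ∫(3/z) dz + ∫(4/(z + 4)) dz.
Step 2. Evaluate the standard form [assuming z > -4]: now 4*log(z + 4) + ∫(3/z) dz.
Step 3. Evaluate the standard form [assuming z > 0]: now 3*log(z) + 4*log(z + 4).
Answer: 3*log(z) + 4*log(z + 4).


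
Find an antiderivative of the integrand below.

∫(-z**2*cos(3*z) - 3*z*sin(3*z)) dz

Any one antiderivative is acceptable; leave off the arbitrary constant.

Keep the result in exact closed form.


Answer: -z**2*sin(3*z)/3 + 7*z*cos(3*z)/9 - 7*sin(3*z)/27.


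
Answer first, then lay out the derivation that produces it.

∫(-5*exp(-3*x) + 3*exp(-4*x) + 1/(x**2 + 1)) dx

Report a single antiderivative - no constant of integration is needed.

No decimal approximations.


The answer is atan(x) + 5*exp(-3*x)/3 - 3*exp(-4*x)/4.
Step 1. Rewrite: now ∫(1/(x**2 + 1)) dx + ∫(3*exp(-4*x)) dx + ∫(-5*exp(-3*x)) dx.
Step 2. Evaluate the standard form: now atan(x) + ∫(3*exp(-4*x)) dx + ∫(-5*exp(-3*x)) dx.
Step 3. Evaluate the standard form: now atan(x) + ∫(3*exp(-4*x)) dx + 5*exp(-3*x)/3.
Step 4. Evaluate the standard form: now atan(x) + 5*exp(-3*x)/3 - 3*exp(-4*x)/4.
Answer: atan(x) + 5*exp(-3*x)/3 - 3*exp(-4*x)/4.


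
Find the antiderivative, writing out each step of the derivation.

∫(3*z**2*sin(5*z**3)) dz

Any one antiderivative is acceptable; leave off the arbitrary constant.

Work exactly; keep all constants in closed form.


Step 1. Substitute u = z**3, turning ∫(3*z**2*sin(5*z**3)) dz into ∫(sin(5*u)) du: now ∫(sin(5*u)) du.
Step 2. Evaluate the standard form: now -cos(5*u)/5.
Step 3. Substitute back u = z**3: now -cos(5*z**3)/5.
Answer: -cos(5*z**3)/5.


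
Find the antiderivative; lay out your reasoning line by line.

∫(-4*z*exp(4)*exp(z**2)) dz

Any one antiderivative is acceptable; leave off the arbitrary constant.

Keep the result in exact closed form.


Step 1. Substitute u = z**2 + 4, turning ∫(-4*z*exp(4)*exp(z**2)) dz into ∫(-2*exp(u)) du: now ∫(-2*exp(u)) du.
Step 2. Evaluate the standard form: now -2*exp(u).
Step 3. Substitute back u = z**2 + 4: now -2*exp(z**2 + 4).
Answer: -2*exp(z**2 + 4).


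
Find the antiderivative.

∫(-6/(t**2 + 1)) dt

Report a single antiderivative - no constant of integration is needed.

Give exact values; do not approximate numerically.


Answer: -6*atan(t).


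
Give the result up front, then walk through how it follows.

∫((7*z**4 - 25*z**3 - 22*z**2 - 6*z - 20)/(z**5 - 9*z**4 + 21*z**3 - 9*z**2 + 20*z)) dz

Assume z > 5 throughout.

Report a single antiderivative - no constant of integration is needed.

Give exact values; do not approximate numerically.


The answer is -log(z) + 5*log(z - 5) + 3*log(z - 4) + atan(z).
Step 1. Decompose ∫((7*z**4 - 25*z**3 - 22*z**2 - 6*z - 20)/(z**5 - 9*z**4 + 21*z**3 - 9*z**2 + 20*z)) dz by partial fractions, (7*z**4 - 25*z**3 - 22*z**2 - 6*z - 20)/(z**5 - 9*z**4 + 21*z**3 - 9*z**2 + 20*z) = 1/(z**2 + 1) + 3/(z - 4) + 5/(z - 5) - 1/z: now ∫(-1/z) dz + ∫(5/(z - 5)) dz + ∫(3/(z - 4)) dz + ∫(1/(z**2 + 1)) dz.
Step 2. Evaluate the standard form [assuming z > 0]: now -log(z) + ∫(5/(z - 5)) dz + ∫(3/(z - 4)) dz + ∫(1/(z**2 + 1)) dz.
Step 3. Evaluate the standard form [assuming z > 4]: now -log(z) + 3*log(z - 4) + ∫(5/(z - 5)) dz + ∫(1/(z**2 + 1)) dz.
Step 4. Evaluate the standard form [assuming z > 5]: now -log(z) + 5*log(z - 5) + 3*log(z - 4) + ∫(1/(z**2 + 1)) dz.
Step 5. Evaluate the standard form: now -log(z) + 5*log(z - 5) + 3*log(z - 4) + atan(z).
Answer: -log(z) + 5*log(z - 5) + 3*log(z - 4) + atan(z).


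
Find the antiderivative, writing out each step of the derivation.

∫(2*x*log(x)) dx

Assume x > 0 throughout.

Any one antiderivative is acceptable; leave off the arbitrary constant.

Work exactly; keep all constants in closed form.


Step 1. Integrate ∫(2*x*log(x)) dx by parts with u = log(x), dv = (2*x) dx, so v = x**2 [assuming x > 0]: now x**2*log(x) + ∫(-x) dx.
Step 2. Evaluate the standard form: now x**2*log(x) - x**2/2.
Answer: x**2*log(x) - x**2/2.


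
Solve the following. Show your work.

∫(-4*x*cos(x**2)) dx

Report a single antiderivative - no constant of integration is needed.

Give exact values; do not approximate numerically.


Step 1. Substitute u = x**2, turning ∫(-4*x*cos(x**2)) dx into ∫(-2*cos(u)) du: now ∫(-2*cos(u)) du.
Step 2. Evaluate the standard form: now -2*sin(u).
Step 3. Substitute back u = x**2: now -2*sin(x**2).
Answer: -2*sin(x**2).


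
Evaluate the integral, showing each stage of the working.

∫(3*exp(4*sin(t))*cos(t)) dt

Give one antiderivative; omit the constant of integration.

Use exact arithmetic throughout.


Step 1. Substitute u = sin(t), turning ∫(3*exp(4*sin(t))*cos(t)) dt into ∫(3*exp(4*u)) du: now ∫(3*exp(4*u)) du.
Step 2. Evaluate the standard form: now 3*exp(4*u)/4.
Step 3. Substitute back u = sin(t): now 3*exp(4*sin(t))/4.
Answer: 3*exp(4*sin(t))/4.


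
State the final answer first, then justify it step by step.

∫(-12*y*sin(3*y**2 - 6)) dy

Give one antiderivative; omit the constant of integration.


The answer is 2*cos(3*y**2 - 6).
Step 1. Substitute u = y**2 - 2, turning ∫(-12*y*sin(3*y**2 - 6)) dy into ∫(-6*sin(3*u)) du: now ∫(-6*sin(3*u)) du.
Step 2. Evaluate the standard form: now 2*cos(3*u).
Step 3. Substitute back u = y**2 - 2: now 2*cos(3*y**2 - 6).
Answer: 2*cos(3*y**2 - 6).


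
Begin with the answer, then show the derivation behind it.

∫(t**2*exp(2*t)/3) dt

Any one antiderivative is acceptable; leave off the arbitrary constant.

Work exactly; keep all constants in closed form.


The answer is t**2*exp(2*t)/6 - t*exp(2*t)/6 + exp(2*t)/12.
Step 1. Integrate ∫(t**2*exp(2*t)/3) dt by parts with u = t**2, dv = (exp(2*t)/3) dt, so v = exp(2*t)/6: now t**2*exp(2*t)/6 + ∫(-t*exp(2*t)/3) dt.
Step 2. Integrate ∫(-t*exp(2*t)/3) dt by parts with u = t, dv = (-exp(2*t)/3) dt, so v = -exp(2*t)/6: now t**2*exp(2*t)/6 - t*exp(2*t)/6 + ∫(exp(2*t)/6) dt.
Step 3. Evaluate the standard form: now t**2*exp(2*t)/6 - t*exp(2*t)/6 + exp(2*t)/12.
Answer: t**2*exp(2*t)/6 - t*exp(2*t)/6 + exp(2*t)/12.


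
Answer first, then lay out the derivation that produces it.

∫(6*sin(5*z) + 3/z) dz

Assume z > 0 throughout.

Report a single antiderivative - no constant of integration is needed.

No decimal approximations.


The answer is 3*log(z) - 6*cos(5*z)/5.
Step 1. Rewrite: now ∫(3/z) dz + ∫(6*sin(5*z)) dz.
Step 2. Evaluate the standard form: now -6*cos(5*z)/5 + ∫(3/z) dz.
Step 3. Evaluate the standard form [assuming z > 0]: now 3*log(z) - 6*cos(5*z)/5.
Answer: 3*log(z) - 6*cos(5*z)/5.


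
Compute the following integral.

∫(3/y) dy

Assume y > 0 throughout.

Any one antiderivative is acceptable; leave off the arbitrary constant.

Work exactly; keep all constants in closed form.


Answer: 3*log(y).


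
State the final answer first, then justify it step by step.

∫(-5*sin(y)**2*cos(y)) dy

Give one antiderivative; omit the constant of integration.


The answer is -5*sin(y)**3/3.
Step 1. Substitute u = sin(y), turning ∫(-5*sin(y)**2*cos(y)) dy into ∫(-5*u**2) du: now ∫(-5*u**2) du.
Step 2. Evaluate the standard form: now -5*u**3/3.
Step 3. Substitute back u = sin(y): now -5*sin(y)**3/3.
Answer: -5*sin(y)**3/3.


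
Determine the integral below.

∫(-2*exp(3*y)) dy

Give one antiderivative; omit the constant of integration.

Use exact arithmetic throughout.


Answer: -2*exp(3*y)/3.


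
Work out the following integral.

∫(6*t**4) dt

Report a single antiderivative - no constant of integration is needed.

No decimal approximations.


Answer: 6*t**5/5.


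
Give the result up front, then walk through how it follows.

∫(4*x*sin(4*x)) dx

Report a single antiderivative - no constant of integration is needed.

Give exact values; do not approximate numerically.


The answer is -x*cos(4*x) + sin(4*x)/4.
Step 1. Integrate ∫(4*x*sin(4*x)) dx by parts with u = x, dv = (4*sin(4*x)) dx, so v = -cos(4*x): now -x*cos(4*x) + ∫(cos(4*x)) dx.
Step 2. Evaluate the standard form: now -x*cos(4*x) + sin(4*x)/4.
Answer: -x*cos(4*x) + sin(4*x)/4.


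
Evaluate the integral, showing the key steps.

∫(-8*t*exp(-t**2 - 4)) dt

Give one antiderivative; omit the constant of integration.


Step 1. Substitute u = t**2 + 4, turning ∫(-8*t*exp(-t**2 - 4)) dt into ∫(-4*exp(-u)) du: now ∫(-4*exp(-u)) du.
Step 2. Evaluate the standard form: now 4*exp(-u).
Step 3. Substitute back u = t**2 + 4: now 4*exp(-t**2 - 4).
Answer: 4*exp(-t**2 - 4).


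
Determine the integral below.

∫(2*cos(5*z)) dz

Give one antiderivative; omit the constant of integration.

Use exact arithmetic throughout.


Answer: 2*sin(5*z)/5.


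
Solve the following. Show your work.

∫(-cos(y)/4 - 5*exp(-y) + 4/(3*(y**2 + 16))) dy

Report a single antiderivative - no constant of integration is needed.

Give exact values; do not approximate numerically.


Step 1. Rewrite: now ∫(4/(3*(y**2 + 16))) dy + ∫(-5*exp(-y)) dy + ∫(-cos(y)/4) dy.
Step 2. Evaluate the standard form: now ∫(4/(3*(y**2 + 16))) dy + ∫(-cos(y)/4) dy + 5*exp(-y).
Step 3. Evaluate the standard form: now -sin(y)/4 + ∫(4/(3*(y**2 + 16))) dy + 5*exp(-y).
Step 4. Evaluate the standard form: now -sin(y)/4 + atan(y/4)/3 + 5*exp(-y).
Answer: -sin(y)/4 + atan(y/4)/3 + 5*exp(-y).


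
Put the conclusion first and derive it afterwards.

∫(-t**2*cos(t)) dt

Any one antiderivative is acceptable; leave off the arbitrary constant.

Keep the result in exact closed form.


The answer is -t**2*sin(t) - 2*t*cos(t) + 2*sin(t).
Step 1. Integrate ∫(-t**2*cos(t)) dt by parts with u = t**2, dv = (-cos(t)) dt, so v = -sin(t): now -t**2*sin(t) + ∫(2*t*sin(t)) dt.
Step 2. Integrate ∫(2*t*sin(t)) dt by parts with u = t, dv = (2*sin(t)) dt, so v = -2*cos(t): now -t**2*sin(t) - 2*t*cos(t) + ∫(2*cos(t)) dt.
Step 3. Evaluate the standard form: now -t**2*sin(t) - 2*t*cos(t) + 2*sin(t).
Answer: -t**2*sin(t) - 2*t*cos(t) + 2*sin(t).


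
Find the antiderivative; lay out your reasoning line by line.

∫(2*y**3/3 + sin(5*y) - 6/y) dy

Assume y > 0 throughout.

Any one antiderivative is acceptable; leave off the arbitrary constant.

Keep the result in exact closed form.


Step 1. Rewrite: now ∫(-6/y) dy + ∫(2*y**3/3) dy + ∫(sin(5*y)) dy.
Step 2. Evaluate the standard form [assuming y > 0]: now -6*log(y) + ∫(2*y**3/3) dy + ∫(sin(5*y)) dy.
Step 3. Evaluate the standard form: now -6*log(y) - cos(5*y)/5 + ∫(2*y**3/3) dy.
Step 4. Evaluate the standard form: now y**4/6 - 6*log(y) - cos(5*y)/5.
Answer: y**4/6 - 6*log(y) - cos(5*y)/5.


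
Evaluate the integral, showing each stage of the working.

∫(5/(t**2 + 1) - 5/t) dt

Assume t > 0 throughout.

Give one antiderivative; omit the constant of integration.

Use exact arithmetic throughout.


Step 1. Rewrite: now ∫(-5/t) dt + ∫(5/(t**2 + 1)) dt.
Step 2. Evaluate the standard form [assuming t > 0]: now -5*log(t) + ∫(5/(t**2 + 1)) dt.
Step 3. Evaluate the standard form: now -5*log(t) + 5*atan(t).
Answer: -5*log(t) + 5*atan(t).


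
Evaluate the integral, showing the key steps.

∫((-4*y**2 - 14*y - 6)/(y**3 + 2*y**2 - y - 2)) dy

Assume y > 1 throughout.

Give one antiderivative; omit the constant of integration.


Step 1. Decompose ∫((-4*y**2 - 14*y - 6)/(y**3 + 2*y**2 - y - 2)) dy by partial fractions, (-4*y**2 - 14*y - 6)/(y**3 + 2*y**2 - y - 2) = 2/(y + 2) - 2/(y + 1) - 4/(y - 1): now ∫(-4/(y - 1)) dy + ∫(-2/(y + 1)) dy + ∫(2/(y + 2)) dy.
Step 2. Evaluate the standard form [assuming y > -2]: now 2*log(y + 2) + ∫(-4/(y - 1)) dy + ∫(-2/(y + 1)) dy.
Step 3. Evaluate the standard form [assuming y > 1]: now -4*log(y - 1) + 2*log(y + 2) + ∫(-2/(y + 1)) dy.
Step 4. Evaluate the standard form [assuming y > -1]: now -4*log(y - 1) - 2*log(y + 1) + 2*log(y + 2).
Answer: -4*log(y - 1) - 2*log(y + 1) + 2*log(y + 2).
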